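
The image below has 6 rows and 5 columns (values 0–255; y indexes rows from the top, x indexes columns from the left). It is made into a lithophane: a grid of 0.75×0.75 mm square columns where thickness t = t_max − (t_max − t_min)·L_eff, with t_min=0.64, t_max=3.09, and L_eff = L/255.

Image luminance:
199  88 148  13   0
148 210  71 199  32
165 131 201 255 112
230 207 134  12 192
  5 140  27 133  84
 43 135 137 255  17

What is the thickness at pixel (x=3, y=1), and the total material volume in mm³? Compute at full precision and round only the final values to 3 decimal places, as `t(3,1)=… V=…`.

span = t_max - t_min = 3.09 - 0.64 = 2.450
L(3,1) = 199, L_eff = 199/255 = 0.780392
t(3,1) = 3.09 - 2.450·0.780392 = 1.178
Σt over all 6·5 pixels = 56.93
V = pitch²·Σt = 0.75²·56.93 = 32.023

t(3,1)=1.178 V=32.023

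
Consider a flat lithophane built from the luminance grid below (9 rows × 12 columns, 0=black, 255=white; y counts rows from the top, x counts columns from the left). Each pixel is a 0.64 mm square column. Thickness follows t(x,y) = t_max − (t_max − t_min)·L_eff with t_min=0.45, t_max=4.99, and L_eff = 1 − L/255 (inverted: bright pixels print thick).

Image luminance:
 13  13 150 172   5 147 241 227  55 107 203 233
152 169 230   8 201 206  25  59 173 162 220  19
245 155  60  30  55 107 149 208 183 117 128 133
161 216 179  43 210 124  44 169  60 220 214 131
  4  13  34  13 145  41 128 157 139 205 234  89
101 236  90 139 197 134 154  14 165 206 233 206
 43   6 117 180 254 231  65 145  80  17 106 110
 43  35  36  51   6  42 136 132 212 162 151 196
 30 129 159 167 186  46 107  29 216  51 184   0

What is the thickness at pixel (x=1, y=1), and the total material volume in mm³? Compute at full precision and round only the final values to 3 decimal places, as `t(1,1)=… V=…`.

t(1,1)=3.459 V=118.122

span = t_max - t_min = 4.99 - 0.45 = 4.540
L(1,1) = 169, L_eff = 1 - 169/255 = 0.337255 (inverted)
t(1,1) = 4.99 - 4.540·0.337255 = 3.459
Σt over all 9·12 pixels = 1838443/6375 ≈ 288.3832157
V = pitch²·Σt = 0.64²·1838443/6375 = 118.122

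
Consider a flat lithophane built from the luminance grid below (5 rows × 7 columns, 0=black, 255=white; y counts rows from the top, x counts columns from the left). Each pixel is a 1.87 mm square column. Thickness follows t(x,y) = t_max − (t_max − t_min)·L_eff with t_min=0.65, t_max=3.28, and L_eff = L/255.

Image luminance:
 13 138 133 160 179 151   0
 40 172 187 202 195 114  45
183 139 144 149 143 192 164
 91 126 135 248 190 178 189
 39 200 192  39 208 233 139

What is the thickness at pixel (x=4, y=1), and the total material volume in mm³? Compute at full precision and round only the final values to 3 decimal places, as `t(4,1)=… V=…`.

t(4,1)=1.269 V=219.310

span = t_max - t_min = 3.28 - 0.65 = 2.630
L(4,1) = 195, L_eff = 195/255 = 0.764706
t(4,1) = 3.28 - 2.630·0.764706 = 1.269
Σt over all 5·7 pixels = 6397/102 ≈ 62.7156863
V = pitch²·Σt = 1.87²·6397/102 = 219.310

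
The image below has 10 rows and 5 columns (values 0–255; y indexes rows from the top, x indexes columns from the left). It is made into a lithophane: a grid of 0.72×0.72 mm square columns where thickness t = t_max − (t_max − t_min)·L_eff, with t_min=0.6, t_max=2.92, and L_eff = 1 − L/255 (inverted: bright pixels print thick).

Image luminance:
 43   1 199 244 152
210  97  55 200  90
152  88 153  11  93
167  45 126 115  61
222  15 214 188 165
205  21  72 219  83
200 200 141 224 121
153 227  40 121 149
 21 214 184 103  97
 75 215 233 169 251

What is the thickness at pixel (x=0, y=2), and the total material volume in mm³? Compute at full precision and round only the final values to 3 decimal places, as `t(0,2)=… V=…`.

t(0,2)=1.983 V=47.831

span = t_max - t_min = 2.92 - 0.6 = 2.320
L(0,2) = 152, L_eff = 1 - 152/255 = 0.403922 (inverted)
t(0,2) = 2.92 - 2.320·0.403922 = 1.983
Σt over all 10·5 pixels = 588202/6375 ≈ 92.2669804
V = pitch²·Σt = 0.72²·588202/6375 = 47.831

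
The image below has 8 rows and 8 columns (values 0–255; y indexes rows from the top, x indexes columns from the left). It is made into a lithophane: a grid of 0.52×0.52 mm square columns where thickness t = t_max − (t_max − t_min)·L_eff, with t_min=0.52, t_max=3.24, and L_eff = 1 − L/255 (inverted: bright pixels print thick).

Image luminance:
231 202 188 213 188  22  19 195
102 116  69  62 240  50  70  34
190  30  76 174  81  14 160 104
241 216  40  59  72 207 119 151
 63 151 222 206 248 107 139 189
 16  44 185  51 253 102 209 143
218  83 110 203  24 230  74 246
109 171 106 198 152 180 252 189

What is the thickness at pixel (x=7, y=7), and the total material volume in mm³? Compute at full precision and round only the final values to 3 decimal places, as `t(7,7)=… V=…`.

t(7,7)=2.536 V=34.404

span = t_max - t_min = 3.24 - 0.52 = 2.720
L(7,7) = 189, L_eff = 1 - 189/255 = 0.258824 (inverted)
t(7,7) = 3.24 - 2.720·0.258824 = 2.536
Σt over all 8·8 pixels = 127.232
V = pitch²·Σt = 0.52²·127.232 = 34.404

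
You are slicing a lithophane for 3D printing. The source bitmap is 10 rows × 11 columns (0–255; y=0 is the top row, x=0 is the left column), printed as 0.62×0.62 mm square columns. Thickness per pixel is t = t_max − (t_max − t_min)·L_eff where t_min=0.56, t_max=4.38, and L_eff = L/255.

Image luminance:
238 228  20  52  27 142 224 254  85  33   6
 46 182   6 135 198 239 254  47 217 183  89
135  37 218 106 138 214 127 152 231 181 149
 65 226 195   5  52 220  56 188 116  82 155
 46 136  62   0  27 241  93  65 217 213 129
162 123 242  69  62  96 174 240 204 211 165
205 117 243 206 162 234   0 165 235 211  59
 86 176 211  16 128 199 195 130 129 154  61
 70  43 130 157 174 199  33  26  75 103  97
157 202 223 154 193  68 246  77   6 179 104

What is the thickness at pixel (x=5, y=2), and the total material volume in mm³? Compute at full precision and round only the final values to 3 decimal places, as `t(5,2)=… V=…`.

t(5,2)=1.174 V=99.011

span = t_max - t_min = 4.38 - 0.56 = 3.820
L(5,2) = 214, L_eff = 214/255 = 0.839216
t(5,2) = 4.38 - 3.820·0.839216 = 1.174
Σt over all 10·11 pixels = 1642031/6375 ≈ 257.5734902
V = pitch²·Σt = 0.62²·1642031/6375 = 99.011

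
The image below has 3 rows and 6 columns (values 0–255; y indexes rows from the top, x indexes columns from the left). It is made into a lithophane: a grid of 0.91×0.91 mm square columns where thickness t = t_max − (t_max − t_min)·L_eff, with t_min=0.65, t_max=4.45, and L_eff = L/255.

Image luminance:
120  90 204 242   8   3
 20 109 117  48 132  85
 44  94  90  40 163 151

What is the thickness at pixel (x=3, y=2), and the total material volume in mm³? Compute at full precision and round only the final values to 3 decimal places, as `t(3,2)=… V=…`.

span = t_max - t_min = 4.45 - 0.65 = 3.800
L(3,2) = 40, L_eff = 40/255 = 0.156863
t(3,2) = 4.45 - 3.800·0.156863 = 3.854
Σt over all 3·6 pixels = 5495/102 ≈ 53.8725490
V = pitch²·Σt = 0.91²·5495/102 = 44.612

t(3,2)=3.854 V=44.612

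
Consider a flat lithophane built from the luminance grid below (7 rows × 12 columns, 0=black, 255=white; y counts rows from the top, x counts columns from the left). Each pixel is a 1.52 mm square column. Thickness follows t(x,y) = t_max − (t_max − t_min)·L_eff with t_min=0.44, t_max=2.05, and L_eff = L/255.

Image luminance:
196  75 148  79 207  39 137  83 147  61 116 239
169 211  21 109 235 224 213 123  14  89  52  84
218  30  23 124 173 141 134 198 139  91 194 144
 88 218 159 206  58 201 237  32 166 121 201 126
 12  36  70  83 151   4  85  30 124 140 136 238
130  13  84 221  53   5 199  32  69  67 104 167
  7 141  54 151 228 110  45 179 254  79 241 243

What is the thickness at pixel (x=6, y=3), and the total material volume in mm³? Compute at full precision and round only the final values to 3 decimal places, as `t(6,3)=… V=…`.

span = t_max - t_min = 2.05 - 0.44 = 1.610
L(6,3) = 237, L_eff = 237/255 = 0.929412
t(6,3) = 2.05 - 1.610·0.929412 = 0.554
Σt over all 7·12 pixels = 1352071/12750 ≈ 106.0447843
V = pitch²·Σt = 1.52²·1352071/12750 = 245.006

t(6,3)=0.554 V=245.006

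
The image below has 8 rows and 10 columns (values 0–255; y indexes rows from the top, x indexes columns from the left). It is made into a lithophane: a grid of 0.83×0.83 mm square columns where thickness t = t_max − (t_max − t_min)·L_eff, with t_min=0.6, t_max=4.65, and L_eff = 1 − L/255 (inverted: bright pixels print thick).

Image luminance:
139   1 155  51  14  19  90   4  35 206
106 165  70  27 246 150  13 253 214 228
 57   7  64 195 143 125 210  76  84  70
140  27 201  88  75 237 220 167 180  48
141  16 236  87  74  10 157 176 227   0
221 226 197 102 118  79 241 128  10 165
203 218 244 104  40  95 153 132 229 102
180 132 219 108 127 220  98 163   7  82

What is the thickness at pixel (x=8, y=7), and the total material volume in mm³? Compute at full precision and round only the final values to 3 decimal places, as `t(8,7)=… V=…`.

span = t_max - t_min = 4.65 - 0.6 = 4.050
L(8,7) = 7, L_eff = 1 - 7/255 = 0.972549 (inverted)
t(8,7) = 4.65 - 4.050·0.972549 = 0.711
Σt over all 8·10 pixels = 353409/1700 ≈ 207.8876471
V = pitch²·Σt = 0.83²·353409/1700 = 143.214

t(8,7)=0.711 V=143.214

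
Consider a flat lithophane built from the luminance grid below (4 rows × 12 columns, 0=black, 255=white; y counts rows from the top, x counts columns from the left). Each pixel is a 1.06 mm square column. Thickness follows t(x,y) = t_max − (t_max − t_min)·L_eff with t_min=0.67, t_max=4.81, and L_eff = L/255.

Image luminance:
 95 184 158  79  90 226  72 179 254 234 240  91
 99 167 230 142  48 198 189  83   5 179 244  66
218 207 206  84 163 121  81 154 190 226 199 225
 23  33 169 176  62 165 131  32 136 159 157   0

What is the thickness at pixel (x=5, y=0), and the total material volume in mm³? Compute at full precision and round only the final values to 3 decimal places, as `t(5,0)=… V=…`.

t(5,0)=1.141 V=134.113

span = t_max - t_min = 4.81 - 0.67 = 4.140
L(5,0) = 226, L_eff = 226/255 = 0.886275
t(5,0) = 4.81 - 4.140·0.886275 = 1.141
Σt over all 4·12 pixels = 507279/4250 ≈ 119.3597647
V = pitch²·Σt = 1.06²·507279/4250 = 134.113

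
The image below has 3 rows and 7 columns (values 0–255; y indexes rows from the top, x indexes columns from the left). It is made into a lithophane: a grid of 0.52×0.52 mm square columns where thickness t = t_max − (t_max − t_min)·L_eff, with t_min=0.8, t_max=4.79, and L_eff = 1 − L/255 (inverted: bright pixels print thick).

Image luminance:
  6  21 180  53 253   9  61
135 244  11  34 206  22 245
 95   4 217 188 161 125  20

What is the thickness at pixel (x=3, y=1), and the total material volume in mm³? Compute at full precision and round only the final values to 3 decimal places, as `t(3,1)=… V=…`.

span = t_max - t_min = 4.79 - 0.8 = 3.990
L(3,1) = 34, L_eff = 1 - 34/255 = 0.866667 (inverted)
t(3,1) = 4.79 - 3.990·0.866667 = 1.332
Σt over all 3·7 pixels = 44737/850 ≈ 52.6317647
V = pitch²·Σt = 0.52²·44737/850 = 14.232

t(3,1)=1.332 V=14.232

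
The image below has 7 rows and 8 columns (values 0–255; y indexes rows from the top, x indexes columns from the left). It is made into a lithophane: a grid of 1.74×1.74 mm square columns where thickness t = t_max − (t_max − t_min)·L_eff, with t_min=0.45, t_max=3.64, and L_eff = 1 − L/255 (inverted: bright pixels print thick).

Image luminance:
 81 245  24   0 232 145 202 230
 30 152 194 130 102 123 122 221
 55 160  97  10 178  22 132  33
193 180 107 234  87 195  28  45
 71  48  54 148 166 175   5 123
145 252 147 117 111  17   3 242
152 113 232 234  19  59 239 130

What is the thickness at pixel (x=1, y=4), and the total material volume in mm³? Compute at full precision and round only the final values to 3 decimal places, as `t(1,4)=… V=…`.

span = t_max - t_min = 3.64 - 0.45 = 3.190
L(1,4) = 48, L_eff = 1 - 48/255 = 0.811765 (inverted)
t(1,4) = 3.64 - 3.190·0.811765 = 1.050
Σt over all 7·8 pixels = 2872729/25500 ≈ 112.6560392
V = pitch²·Σt = 1.74²·2872729/25500 = 341.077

t(1,4)=1.050 V=341.077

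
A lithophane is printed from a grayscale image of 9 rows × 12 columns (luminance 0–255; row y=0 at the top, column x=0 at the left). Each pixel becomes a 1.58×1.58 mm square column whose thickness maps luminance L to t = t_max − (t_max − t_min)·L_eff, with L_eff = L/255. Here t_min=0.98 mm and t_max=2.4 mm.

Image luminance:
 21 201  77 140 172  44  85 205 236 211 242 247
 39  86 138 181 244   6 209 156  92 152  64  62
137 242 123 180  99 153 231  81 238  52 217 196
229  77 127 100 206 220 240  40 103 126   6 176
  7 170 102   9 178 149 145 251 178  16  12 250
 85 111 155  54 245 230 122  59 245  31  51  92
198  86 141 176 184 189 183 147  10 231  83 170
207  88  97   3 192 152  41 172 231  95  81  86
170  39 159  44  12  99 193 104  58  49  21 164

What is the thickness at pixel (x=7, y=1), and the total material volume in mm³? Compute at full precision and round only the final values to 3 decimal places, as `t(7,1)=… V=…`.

t(7,1)=1.531 V=449.512

span = t_max - t_min = 2.4 - 0.98 = 1.420
L(7,1) = 156, L_eff = 156/255 = 0.611765
t(7,1) = 2.4 - 1.420·0.611765 = 1.531
Σt over all 9·12 pixels = 765273/4250 ≈ 180.0642353
V = pitch²·Σt = 1.58²·765273/4250 = 449.512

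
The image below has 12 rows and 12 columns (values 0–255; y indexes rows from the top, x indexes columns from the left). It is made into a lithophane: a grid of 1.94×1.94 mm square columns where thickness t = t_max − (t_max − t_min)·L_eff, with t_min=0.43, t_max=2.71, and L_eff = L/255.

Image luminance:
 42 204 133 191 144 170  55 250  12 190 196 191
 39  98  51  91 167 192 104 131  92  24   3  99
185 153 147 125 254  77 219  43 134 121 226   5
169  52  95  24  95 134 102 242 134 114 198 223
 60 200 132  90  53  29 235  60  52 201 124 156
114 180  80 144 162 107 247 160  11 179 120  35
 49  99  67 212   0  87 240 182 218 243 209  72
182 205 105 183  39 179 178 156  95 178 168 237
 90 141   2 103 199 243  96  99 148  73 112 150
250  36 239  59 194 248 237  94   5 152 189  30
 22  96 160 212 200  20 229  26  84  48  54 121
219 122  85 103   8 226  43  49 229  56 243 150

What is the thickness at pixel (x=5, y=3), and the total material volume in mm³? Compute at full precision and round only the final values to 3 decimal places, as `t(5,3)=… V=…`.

t(5,3)=1.512 V=841.183

span = t_max - t_min = 2.71 - 0.43 = 2.280
L(5,3) = 134, L_eff = 134/255 = 0.525490
t(5,3) = 2.71 - 2.280·0.525490 = 1.512
Σt over all 12·12 pixels = 474948/2125 ≈ 223.5049412
V = pitch²·Σt = 1.94²·474948/2125 = 841.183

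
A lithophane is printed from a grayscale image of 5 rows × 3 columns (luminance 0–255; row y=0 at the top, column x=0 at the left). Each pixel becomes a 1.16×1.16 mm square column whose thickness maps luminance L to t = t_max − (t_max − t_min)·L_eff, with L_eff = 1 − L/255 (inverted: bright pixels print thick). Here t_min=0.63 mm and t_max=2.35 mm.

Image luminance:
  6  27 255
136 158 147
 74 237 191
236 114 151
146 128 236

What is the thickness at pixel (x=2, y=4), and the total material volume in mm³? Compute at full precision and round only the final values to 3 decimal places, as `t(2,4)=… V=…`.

span = t_max - t_min = 2.35 - 0.63 = 1.720
L(2,4) = 236, L_eff = 1 - 236/255 = 0.074510 (inverted)
t(2,4) = 2.35 - 1.720·0.074510 = 2.222
Σt over all 5·3 pixels = 626599/25500 ≈ 24.5725098
V = pitch²·Σt = 1.16²·626599/25500 = 33.065

t(2,4)=2.222 V=33.065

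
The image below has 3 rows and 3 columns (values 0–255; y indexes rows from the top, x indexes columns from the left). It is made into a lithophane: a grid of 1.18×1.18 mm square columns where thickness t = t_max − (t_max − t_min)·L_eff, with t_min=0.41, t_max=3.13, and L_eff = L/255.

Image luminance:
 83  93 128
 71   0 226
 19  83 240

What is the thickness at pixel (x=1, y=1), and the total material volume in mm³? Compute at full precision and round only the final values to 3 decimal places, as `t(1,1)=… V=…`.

span = t_max - t_min = 3.13 - 0.41 = 2.720
L(1,1) = 0, L_eff = 0/255 = 0.000000
t(1,1) = 3.13 - 2.720·0.000000 = 3.130
Σt over all 3·3 pixels = 27167/1500 ≈ 18.1113333
V = pitch²·Σt = 1.18²·27167/1500 = 25.218

t(1,1)=3.130 V=25.218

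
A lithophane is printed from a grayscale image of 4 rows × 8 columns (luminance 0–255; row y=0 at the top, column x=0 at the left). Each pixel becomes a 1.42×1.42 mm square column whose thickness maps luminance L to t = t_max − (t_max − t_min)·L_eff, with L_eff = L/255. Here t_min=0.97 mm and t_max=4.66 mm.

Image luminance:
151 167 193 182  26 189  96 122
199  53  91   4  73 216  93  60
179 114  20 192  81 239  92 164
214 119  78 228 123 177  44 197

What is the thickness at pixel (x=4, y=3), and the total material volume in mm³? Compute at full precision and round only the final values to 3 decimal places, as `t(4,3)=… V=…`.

t(4,3)=2.880 V=178.836

span = t_max - t_min = 4.66 - 0.97 = 3.690
L(4,3) = 123, L_eff = 123/255 = 0.482353
t(4,3) = 4.66 - 3.690·0.482353 = 2.880
Σt over all 4·8 pixels = 188468/2125 ≈ 88.6908235
V = pitch²·Σt = 1.42²·188468/2125 = 178.836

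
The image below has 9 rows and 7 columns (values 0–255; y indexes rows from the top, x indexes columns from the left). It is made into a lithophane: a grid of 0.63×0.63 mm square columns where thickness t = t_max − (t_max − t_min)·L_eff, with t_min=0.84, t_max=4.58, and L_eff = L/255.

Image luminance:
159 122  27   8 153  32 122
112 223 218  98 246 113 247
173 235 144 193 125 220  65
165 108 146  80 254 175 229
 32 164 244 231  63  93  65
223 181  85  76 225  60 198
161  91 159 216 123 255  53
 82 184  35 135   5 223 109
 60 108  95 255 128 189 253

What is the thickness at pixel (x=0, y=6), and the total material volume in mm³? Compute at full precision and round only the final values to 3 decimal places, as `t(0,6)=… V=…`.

span = t_max - t_min = 4.58 - 0.84 = 3.740
L(0,6) = 161, L_eff = 161/255 = 0.631373
t(0,6) = 4.58 - 3.740·0.631373 = 2.219
Σt over all 9·7 pixels = 155.792
V = pitch²·Σt = 0.63²·155.792 = 61.834

t(0,6)=2.219 V=61.834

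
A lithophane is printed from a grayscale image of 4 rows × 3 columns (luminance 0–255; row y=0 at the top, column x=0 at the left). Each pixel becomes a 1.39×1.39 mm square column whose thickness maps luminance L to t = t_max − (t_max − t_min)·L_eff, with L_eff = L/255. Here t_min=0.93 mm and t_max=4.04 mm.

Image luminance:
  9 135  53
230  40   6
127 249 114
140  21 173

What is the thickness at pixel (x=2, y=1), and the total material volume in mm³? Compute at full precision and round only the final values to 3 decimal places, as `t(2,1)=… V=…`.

t(2,1)=3.967 V=63.106

span = t_max - t_min = 4.04 - 0.93 = 3.110
L(2,1) = 6, L_eff = 6/255 = 0.023529
t(2,1) = 4.04 - 3.110·0.023529 = 3.967
Σt over all 4·3 pixels = 832873/25500 ≈ 32.6616863
V = pitch²·Σt = 1.39²·832873/25500 = 63.106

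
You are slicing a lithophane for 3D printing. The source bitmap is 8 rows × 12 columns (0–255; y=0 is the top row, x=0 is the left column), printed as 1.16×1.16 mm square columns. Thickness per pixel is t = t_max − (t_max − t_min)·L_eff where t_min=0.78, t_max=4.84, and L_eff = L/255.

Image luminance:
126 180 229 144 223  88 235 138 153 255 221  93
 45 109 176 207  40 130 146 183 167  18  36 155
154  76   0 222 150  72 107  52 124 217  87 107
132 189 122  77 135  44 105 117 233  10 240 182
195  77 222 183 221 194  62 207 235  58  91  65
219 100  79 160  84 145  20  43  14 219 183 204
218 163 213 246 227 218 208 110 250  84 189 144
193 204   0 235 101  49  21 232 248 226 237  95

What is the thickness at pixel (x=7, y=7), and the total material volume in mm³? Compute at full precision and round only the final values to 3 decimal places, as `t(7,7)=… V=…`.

span = t_max - t_min = 4.84 - 0.78 = 4.060
L(7,7) = 232, L_eff = 232/255 = 0.909804
t(7,7) = 4.84 - 4.060·0.909804 = 1.146
Σt over all 8·12 pixels = 519039/2125 ≈ 244.2536471
V = pitch²·Σt = 1.16²·519039/2125 = 328.668

t(7,7)=1.146 V=328.668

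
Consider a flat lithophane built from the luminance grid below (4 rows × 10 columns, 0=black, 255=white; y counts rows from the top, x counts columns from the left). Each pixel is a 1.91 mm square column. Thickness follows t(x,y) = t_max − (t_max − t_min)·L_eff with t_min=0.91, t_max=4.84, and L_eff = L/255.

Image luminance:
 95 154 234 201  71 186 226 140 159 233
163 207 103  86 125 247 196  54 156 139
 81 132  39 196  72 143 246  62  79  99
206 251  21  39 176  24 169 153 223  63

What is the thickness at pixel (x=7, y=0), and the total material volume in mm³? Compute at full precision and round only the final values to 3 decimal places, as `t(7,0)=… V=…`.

t(7,0)=2.682 V=388.665

span = t_max - t_min = 4.84 - 0.91 = 3.930
L(7,0) = 140, L_eff = 140/255 = 0.549020
t(7,0) = 4.84 - 3.930·0.549020 = 2.682
Σt over all 4·10 pixels = 905581/8500 ≈ 106.5389412
V = pitch²·Σt = 1.91²·905581/8500 = 388.665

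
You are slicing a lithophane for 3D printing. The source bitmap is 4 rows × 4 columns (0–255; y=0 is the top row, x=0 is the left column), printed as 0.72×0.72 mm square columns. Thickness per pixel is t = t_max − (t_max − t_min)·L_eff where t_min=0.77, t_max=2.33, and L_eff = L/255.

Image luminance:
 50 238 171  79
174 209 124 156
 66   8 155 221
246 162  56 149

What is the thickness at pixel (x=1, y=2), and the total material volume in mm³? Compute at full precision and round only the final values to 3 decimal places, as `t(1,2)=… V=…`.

span = t_max - t_min = 2.33 - 0.77 = 1.560
L(1,2) = 8, L_eff = 8/255 = 0.031373
t(1,2) = 2.33 - 1.560·0.031373 = 2.281
Σt over all 4·4 pixels = 49788/2125 ≈ 23.4296471
V = pitch²·Σt = 0.72²·49788/2125 = 12.146

t(1,2)=2.281 V=12.146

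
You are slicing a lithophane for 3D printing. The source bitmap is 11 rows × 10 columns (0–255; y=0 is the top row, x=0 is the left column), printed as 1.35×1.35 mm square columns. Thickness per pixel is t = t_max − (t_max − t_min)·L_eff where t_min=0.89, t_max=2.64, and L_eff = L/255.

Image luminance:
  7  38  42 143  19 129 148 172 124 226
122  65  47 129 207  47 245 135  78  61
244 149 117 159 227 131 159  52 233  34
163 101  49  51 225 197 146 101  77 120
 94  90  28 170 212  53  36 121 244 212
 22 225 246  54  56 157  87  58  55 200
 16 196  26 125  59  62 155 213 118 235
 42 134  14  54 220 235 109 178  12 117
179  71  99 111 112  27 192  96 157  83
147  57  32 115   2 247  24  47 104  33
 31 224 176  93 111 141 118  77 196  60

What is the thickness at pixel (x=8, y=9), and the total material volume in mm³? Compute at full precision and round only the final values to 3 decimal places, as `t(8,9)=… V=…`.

span = t_max - t_min = 2.64 - 0.89 = 1.750
L(8,9) = 104, L_eff = 104/255 = 0.407843
t(8,9) = 2.64 - 1.750·0.407843 = 1.926
Σt over all 11·10 pixels = 206461/1020 ≈ 202.4127451
V = pitch²·Σt = 1.35²·206461/1020 = 368.897

t(8,9)=1.926 V=368.897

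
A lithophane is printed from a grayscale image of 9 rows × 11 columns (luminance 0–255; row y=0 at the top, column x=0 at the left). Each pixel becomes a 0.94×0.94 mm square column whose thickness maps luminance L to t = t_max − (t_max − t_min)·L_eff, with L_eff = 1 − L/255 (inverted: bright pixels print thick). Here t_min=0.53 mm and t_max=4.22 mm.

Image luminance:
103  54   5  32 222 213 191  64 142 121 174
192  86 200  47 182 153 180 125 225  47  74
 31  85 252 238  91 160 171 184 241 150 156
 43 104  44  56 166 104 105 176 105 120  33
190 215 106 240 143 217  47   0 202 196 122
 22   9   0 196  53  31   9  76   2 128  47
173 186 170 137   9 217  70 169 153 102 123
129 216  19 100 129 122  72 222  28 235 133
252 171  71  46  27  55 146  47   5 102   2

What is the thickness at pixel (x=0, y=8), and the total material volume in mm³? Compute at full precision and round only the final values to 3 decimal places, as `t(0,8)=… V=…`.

t(0,8)=4.177 V=196.421

span = t_max - t_min = 4.22 - 0.53 = 3.690
L(0,8) = 252, L_eff = 1 - 252/255 = 0.011765 (inverted)
t(0,8) = 4.22 - 3.690·0.011765 = 4.177
Σt over all 9·11 pixels = 1889523/8500 ≈ 222.2968235
V = pitch²·Σt = 0.94²·1889523/8500 = 196.421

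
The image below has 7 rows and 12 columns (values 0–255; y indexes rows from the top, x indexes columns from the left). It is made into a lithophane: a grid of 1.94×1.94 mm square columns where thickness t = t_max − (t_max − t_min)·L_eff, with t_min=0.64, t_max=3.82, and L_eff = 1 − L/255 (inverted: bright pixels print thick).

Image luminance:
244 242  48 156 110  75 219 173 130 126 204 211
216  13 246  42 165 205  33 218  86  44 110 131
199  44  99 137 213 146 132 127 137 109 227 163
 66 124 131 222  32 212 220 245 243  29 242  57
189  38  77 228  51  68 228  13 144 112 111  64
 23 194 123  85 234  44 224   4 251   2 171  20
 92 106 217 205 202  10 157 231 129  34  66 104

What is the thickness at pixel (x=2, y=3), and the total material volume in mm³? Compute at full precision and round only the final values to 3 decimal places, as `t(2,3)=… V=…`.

span = t_max - t_min = 3.82 - 0.64 = 3.180
L(2,3) = 131, L_eff = 1 - 131/255 = 0.486275 (inverted)
t(2,3) = 3.82 - 3.180·0.486275 = 2.274
Σt over all 7·12 pixels = 194.104
V = pitch²·Σt = 1.94²·194.104 = 730.530

t(2,3)=2.274 V=730.530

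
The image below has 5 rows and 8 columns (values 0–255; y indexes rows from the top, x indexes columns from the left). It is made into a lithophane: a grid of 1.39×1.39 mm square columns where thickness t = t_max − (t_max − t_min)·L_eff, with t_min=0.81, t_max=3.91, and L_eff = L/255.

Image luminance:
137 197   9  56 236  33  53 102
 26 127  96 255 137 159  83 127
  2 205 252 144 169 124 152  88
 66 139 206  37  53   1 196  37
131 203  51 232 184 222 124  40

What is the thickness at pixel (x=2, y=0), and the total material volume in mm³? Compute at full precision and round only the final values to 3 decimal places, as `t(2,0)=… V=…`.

t(2,0)=3.801 V=187.299

span = t_max - t_min = 3.91 - 0.81 = 3.100
L(2,0) = 9, L_eff = 9/255 = 0.035294
t(2,0) = 3.91 - 3.100·0.035294 = 3.801
Σt over all 5·8 pixels = 247199/2550 ≈ 96.9407843
V = pitch²·Σt = 1.39²·247199/2550 = 187.299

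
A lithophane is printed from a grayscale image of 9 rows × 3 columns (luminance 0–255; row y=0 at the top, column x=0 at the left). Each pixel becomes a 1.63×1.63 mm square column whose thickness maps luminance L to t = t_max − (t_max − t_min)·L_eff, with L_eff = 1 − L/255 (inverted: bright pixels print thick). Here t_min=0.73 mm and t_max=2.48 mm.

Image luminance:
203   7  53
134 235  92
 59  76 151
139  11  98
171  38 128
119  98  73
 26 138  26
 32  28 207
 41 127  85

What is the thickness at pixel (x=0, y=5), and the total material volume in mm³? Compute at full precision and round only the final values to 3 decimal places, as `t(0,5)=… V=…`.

span = t_max - t_min = 2.48 - 0.73 = 1.750
L(0,5) = 119, L_eff = 1 - 119/255 = 0.533333 (inverted)
t(0,5) = 2.48 - 1.750·0.533333 = 1.547
Σt over all 9·3 pixels = 31891/850 ≈ 37.5188235
V = pitch²·Σt = 1.63²·31891/850 = 99.684

t(0,5)=1.547 V=99.684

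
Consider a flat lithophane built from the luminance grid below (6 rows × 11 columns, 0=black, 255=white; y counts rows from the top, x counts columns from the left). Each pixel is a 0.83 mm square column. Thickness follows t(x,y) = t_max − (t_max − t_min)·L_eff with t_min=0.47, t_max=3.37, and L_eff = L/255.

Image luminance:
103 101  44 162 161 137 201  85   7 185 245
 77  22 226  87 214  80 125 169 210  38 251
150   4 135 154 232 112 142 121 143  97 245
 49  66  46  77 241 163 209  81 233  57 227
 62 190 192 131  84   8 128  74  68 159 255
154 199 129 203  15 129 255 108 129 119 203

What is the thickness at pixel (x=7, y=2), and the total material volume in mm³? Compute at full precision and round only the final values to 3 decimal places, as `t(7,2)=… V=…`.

t(7,2)=1.994 V=83.435

span = t_max - t_min = 3.37 - 0.47 = 2.900
L(7,2) = 121, L_eff = 121/255 = 0.474510
t(7,2) = 3.37 - 2.900·0.474510 = 1.994
Σt over all 6·11 pixels = 18167/150 ≈ 121.1133333
V = pitch²·Σt = 0.83²·18167/150 = 83.435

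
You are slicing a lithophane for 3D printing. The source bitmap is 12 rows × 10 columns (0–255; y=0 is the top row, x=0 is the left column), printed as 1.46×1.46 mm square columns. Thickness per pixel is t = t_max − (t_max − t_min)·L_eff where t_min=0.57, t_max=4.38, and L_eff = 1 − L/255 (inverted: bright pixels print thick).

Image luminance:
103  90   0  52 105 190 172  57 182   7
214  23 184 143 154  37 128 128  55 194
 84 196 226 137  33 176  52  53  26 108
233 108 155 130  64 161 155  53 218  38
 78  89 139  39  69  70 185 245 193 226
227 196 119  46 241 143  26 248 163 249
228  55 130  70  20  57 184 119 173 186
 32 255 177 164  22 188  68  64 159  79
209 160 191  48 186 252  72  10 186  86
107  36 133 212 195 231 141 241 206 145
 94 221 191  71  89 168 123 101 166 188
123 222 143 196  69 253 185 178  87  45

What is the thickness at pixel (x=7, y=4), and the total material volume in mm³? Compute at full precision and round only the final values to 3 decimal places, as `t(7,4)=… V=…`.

t(7,4)=4.231 V=655.538

span = t_max - t_min = 4.38 - 0.57 = 3.810
L(7,4) = 245, L_eff = 1 - 245/255 = 0.039216 (inverted)
t(7,4) = 4.38 - 3.810·0.039216 = 4.231
Σt over all 12·10 pixels = 522807/1700 ≈ 307.5335294
V = pitch²·Σt = 1.46²·522807/1700 = 655.538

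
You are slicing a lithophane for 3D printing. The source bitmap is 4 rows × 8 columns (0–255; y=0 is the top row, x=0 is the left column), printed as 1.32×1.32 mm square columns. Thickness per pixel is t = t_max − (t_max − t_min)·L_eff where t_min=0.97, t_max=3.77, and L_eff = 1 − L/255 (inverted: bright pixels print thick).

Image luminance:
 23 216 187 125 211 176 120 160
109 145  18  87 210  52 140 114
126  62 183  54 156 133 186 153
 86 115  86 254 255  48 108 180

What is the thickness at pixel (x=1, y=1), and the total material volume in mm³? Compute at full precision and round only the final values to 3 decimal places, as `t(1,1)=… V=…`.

t(1,1)=2.562 V=135.932

span = t_max - t_min = 3.77 - 0.97 = 2.800
L(1,1) = 145, L_eff = 1 - 145/255 = 0.431373 (inverted)
t(1,1) = 3.77 - 2.800·0.431373 = 2.562
Σt over all 4·8 pixels = 33156/425 ≈ 78.0141176
V = pitch²·Σt = 1.32²·33156/425 = 135.932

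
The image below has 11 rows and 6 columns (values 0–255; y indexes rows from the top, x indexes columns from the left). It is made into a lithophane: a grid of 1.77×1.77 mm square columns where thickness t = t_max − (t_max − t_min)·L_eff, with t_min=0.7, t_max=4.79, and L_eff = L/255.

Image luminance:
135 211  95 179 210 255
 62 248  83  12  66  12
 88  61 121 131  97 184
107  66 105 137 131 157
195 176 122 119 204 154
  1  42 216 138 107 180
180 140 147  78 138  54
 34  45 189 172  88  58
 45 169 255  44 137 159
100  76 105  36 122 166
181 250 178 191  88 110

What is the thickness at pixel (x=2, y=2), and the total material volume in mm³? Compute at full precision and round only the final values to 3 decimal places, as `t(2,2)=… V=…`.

t(2,2)=2.849 V=571.256

span = t_max - t_min = 4.79 - 0.7 = 4.090
L(2,2) = 121, L_eff = 121/255 = 0.474510
t(2,2) = 4.79 - 4.090·0.474510 = 2.849
Σt over all 11·6 pixels = 1162423/6375 ≈ 182.3408627
V = pitch²·Σt = 1.77²·1162423/6375 = 571.256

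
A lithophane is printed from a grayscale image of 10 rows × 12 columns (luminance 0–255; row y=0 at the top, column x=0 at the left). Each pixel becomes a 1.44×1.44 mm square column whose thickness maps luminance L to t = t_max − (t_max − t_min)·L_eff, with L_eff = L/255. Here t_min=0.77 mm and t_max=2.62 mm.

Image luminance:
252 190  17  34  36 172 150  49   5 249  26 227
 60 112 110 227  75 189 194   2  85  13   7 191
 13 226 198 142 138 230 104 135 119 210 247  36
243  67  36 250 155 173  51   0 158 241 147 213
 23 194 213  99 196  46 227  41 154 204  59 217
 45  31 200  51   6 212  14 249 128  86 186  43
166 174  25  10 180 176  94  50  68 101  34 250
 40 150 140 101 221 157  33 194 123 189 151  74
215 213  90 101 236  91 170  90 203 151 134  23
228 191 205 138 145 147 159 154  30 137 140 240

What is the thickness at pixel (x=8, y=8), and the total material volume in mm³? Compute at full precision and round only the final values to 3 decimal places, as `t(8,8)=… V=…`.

span = t_max - t_min = 2.62 - 0.77 = 1.850
L(8,8) = 203, L_eff = 203/255 = 0.796078
t(8,8) = 2.62 - 1.850·0.796078 = 1.147
Σt over all 10·12 pixels = 17067/85 ≈ 200.7882353
V = pitch²·Σt = 1.44²·17067/85 = 416.354

t(8,8)=1.147 V=416.354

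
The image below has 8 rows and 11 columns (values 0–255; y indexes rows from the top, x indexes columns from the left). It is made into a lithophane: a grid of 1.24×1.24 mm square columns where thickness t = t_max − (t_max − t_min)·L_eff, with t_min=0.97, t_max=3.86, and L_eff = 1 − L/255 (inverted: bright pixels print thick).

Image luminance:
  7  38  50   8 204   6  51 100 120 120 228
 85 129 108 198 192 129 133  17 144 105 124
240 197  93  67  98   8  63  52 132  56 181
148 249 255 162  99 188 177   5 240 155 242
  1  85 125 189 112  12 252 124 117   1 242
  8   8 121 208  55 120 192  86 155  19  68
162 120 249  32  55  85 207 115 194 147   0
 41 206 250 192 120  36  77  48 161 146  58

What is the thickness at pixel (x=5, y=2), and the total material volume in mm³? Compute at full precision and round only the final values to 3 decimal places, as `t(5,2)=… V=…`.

span = t_max - t_min = 3.86 - 0.97 = 2.890
L(5,2) = 8, L_eff = 1 - 8/255 = 0.968627 (inverted)
t(5,2) = 3.86 - 2.890·0.968627 = 1.061
Σt over all 8·11 pixels = 203.272
V = pitch²·Σt = 1.24²·203.272 = 312.551

t(5,2)=1.061 V=312.551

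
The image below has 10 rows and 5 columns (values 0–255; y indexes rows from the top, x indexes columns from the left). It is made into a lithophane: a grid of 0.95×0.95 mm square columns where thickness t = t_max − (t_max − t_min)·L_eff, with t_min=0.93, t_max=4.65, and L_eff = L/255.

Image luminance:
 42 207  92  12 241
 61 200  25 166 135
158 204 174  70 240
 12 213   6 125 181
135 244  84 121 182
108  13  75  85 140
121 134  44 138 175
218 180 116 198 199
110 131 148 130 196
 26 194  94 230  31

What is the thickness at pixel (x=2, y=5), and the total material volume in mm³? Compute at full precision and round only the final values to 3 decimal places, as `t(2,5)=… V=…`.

t(2,5)=3.556 V=123.410

span = t_max - t_min = 4.65 - 0.93 = 3.720
L(2,5) = 75, L_eff = 75/255 = 0.294118
t(2,5) = 4.65 - 3.720·0.294118 = 3.556
Σt over all 10·5 pixels = 581157/4250 ≈ 136.7428235
V = pitch²·Σt = 0.95²·581157/4250 = 123.410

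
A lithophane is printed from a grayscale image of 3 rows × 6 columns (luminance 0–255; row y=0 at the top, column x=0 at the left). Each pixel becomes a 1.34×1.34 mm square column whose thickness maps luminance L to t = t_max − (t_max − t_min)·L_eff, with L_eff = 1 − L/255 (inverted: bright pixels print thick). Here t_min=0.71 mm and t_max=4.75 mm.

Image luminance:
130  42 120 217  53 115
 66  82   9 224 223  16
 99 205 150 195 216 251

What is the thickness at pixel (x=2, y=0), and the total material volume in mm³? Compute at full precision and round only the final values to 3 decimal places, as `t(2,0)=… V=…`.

span = t_max - t_min = 4.75 - 0.71 = 4.040
L(2,0) = 120, L_eff = 1 - 120/255 = 0.529412 (inverted)
t(2,0) = 4.75 - 4.040·0.529412 = 2.611
Σt over all 3·6 pixels = 650371/12750 ≈ 51.0094902
V = pitch²·Σt = 1.34²·650371/12750 = 91.593

t(2,0)=2.611 V=91.593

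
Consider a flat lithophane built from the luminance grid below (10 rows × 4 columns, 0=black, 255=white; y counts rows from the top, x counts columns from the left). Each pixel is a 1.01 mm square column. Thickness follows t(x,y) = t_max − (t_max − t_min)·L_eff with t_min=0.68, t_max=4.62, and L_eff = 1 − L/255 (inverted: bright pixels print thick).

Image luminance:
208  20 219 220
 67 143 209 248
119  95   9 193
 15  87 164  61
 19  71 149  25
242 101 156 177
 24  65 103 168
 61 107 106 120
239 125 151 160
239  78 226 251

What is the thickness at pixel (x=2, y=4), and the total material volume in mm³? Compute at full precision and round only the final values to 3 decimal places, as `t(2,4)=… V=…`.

t(2,4)=2.982 V=110.337

span = t_max - t_min = 4.62 - 0.68 = 3.940
L(2,4) = 149, L_eff = 1 - 149/255 = 0.415686 (inverted)
t(2,4) = 4.62 - 3.940·0.415686 = 2.982
Σt over all 10·4 pixels = 137908/1275 ≈ 108.1631373
V = pitch²·Σt = 1.01²·137908/1275 = 110.337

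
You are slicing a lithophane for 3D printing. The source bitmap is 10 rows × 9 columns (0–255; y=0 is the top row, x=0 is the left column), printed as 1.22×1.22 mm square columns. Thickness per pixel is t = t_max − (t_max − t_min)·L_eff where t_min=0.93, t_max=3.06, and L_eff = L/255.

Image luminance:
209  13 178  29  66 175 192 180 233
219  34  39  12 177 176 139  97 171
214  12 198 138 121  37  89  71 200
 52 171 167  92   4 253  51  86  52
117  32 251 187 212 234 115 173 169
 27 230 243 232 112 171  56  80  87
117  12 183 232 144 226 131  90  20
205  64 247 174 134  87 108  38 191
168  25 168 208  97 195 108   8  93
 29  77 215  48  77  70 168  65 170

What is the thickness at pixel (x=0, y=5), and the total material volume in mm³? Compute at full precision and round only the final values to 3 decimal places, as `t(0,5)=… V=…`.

span = t_max - t_min = 3.06 - 0.93 = 2.130
L(0,5) = 27, L_eff = 27/255 = 0.105882
t(0,5) = 3.06 - 2.130·0.105882 = 2.834
Σt over all 10·9 pixels = 1526743/8500 ≈ 179.6168235
V = pitch²·Σt = 1.22²·1526743/8500 = 267.342

t(0,5)=2.834 V=267.342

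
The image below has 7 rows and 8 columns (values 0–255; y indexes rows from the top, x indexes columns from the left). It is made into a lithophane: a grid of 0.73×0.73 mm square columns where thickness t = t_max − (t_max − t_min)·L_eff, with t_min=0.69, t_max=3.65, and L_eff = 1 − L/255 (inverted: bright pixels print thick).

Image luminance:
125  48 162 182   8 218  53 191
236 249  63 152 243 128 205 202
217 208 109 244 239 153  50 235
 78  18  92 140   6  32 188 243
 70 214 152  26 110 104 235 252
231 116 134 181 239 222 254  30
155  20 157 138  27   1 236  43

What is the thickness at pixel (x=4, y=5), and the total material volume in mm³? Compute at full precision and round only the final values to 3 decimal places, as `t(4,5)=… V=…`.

span = t_max - t_min = 3.65 - 0.69 = 2.960
L(4,5) = 239, L_eff = 1 - 239/255 = 0.062745 (inverted)
t(4,5) = 3.65 - 2.960·0.062745 = 3.464
Σt over all 7·8 pixels = 281022/2125 ≈ 132.2456471
V = pitch²·Σt = 0.73²·281022/2125 = 70.474

t(4,5)=3.464 V=70.474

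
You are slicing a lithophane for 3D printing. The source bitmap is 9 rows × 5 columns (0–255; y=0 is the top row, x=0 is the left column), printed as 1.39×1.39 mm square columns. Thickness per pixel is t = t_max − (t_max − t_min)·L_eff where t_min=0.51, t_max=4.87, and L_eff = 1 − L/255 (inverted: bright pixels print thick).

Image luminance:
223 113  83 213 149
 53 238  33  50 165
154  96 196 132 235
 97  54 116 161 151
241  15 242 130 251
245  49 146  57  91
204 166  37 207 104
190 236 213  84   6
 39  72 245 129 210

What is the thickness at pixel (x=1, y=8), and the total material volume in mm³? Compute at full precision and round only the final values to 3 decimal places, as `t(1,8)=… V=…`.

t(1,8)=1.741 V=253.157

span = t_max - t_min = 4.87 - 0.51 = 4.360
L(1,8) = 72, L_eff = 1 - 72/255 = 0.717647 (inverted)
t(1,8) = 4.87 - 4.360·0.717647 = 1.741
Σt over all 9·5 pixels = 1113727/8500 ≈ 131.0267059
V = pitch²·Σt = 1.39²·1113727/8500 = 253.157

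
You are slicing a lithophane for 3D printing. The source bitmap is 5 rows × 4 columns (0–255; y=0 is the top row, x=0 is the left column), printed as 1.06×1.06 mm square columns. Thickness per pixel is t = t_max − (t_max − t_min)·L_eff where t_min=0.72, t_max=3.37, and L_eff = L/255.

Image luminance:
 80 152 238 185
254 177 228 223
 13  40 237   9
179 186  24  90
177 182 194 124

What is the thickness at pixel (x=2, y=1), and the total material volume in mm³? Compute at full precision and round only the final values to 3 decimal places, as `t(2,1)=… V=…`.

span = t_max - t_min = 3.37 - 0.72 = 2.650
L(2,1) = 228, L_eff = 228/255 = 0.894118
t(2,1) = 3.37 - 2.650·0.894118 = 1.001
Σt over all 5·4 pixels = 2723/75 ≈ 36.3066667
V = pitch²·Σt = 1.06²·2723/75 = 40.794

t(2,1)=1.001 V=40.794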